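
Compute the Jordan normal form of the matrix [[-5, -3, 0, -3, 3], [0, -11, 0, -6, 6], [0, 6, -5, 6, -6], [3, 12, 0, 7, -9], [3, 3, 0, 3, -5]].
The characteristic polynomial is det(xI - A) = (x + 2)^2(x + 5)^3, so the eigenvalues are -5 (algebraic multiplicity 3), -2 (algebraic multiplicity 2).

For λ = -5: rank(A + 5I) = 2. The eigenspace has dimension 5 - 2 = 3, so there are 3 Jordan blocks; the rank sequence gives block sizes [1, 1, 1].

For λ = -2: rank(A + 2I) = 3. The eigenspace has dimension 5 - 3 = 2, so there are 2 Jordan blocks; the rank sequence gives block sizes [1, 1].

Assembling the blocks gives the Jordan form J above.

J = [[-5, 0, 0, 0, 0], [0, -5, 0, 0, 0], [0, 0, -5, 0, 0], [0, 0, 0, -2, 0], [0, 0, 0, 0, -2]]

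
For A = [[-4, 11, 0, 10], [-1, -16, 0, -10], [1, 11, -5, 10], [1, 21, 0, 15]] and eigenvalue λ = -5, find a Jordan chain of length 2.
We seek v_1 ∈ ker((A + 5I)^2) \ ker(A + 5I), then set v_{i+1} = (A + 5I) v_i.

One such chain is v_1 = [[0, 1, 0, -1]]^T, v_2 = [[1, -1, 1, 1]]^T. Check: (A + 5I) v_2 = [[0, 0, 0, 0]]^T = 0.

v_1 = [[0, 1, 0, -1]]^T, v_2 = [[1, -1, 1, 1]]^T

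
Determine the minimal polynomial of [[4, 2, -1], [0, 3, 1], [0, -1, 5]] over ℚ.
The characteristic polynomial factors as (x - 4)^3. The minimal polynomial is ∏(x - λ)^{k_λ} where k_λ is the size of the largest Jordan block at λ.

For λ = 4: rank(A - 4I) = 2, and the largest Jordan block has size 3 (the smallest k with rank((A - 4I)^k) = rank((A - 4I)^(k+1))).

So m_A(x) = (x - 4)^3.

m_A(x) = (x - 4)^3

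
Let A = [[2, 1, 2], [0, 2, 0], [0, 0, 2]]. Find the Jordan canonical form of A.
The characteristic polynomial is det(xI - A) = (x - 2)^3, so the eigenvalues are 2 (algebraic multiplicity 3).

For λ = 2: rank(A - 2I) = 1, rank((A - 2I)^2) = 0. The eigenspace has dimension 3 - 1 = 2, so there are 2 Jordan blocks; the rank sequence gives block sizes [2, 1].

Assembling the blocks gives the Jordan form J above.

J = [[2, 1, 0], [0, 2, 0], [0, 0, 2]]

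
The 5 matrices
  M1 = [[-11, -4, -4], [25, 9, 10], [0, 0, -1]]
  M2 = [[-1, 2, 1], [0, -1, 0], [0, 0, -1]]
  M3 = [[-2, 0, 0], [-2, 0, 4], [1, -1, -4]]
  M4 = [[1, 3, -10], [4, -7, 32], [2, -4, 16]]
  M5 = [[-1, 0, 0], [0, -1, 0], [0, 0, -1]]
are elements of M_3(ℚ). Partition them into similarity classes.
Characteristic polynomials: χ_{M1} = (x + 1)^3, χ_{M2} = (x + 1)^3, χ_{M3} = (x + 2)^3, χ_{M4} = (x - 4)(x - 3)^2, χ_{M5} = (x + 1)^3.

{M1, M2}: invariant factors x + 1, (x + 1)^2.

{M3}: invariant factors x + 2, (x + 2)^2.

{M4}: invariant factors (x - 4)(x - 3)^2.

{M5}: invariant factors x + 1, x + 1, x + 1.

Matrices are similar if and only if their invariant-factor lists agree; the partition into similarity classes is {M1, M2}, {M3}, {M4}, {M5}.

4 classes: {M1, M2}, {M3}, {M4}, {M5}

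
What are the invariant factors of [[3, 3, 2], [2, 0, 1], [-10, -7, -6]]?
The Jordan structure of A has elementary divisors (x + 1)^3. Arranging the block sizes at each eigenvalue in decreasing order and taking row products gives the invariant factors.

Invariant factors (smallest first, each dividing the next): (x + 1)^3.

Check: the last factor (x + 1)^3 is the minimal polynomial, and the product (x + 1)^3 is the characteristic polynomial.

(x + 1)^3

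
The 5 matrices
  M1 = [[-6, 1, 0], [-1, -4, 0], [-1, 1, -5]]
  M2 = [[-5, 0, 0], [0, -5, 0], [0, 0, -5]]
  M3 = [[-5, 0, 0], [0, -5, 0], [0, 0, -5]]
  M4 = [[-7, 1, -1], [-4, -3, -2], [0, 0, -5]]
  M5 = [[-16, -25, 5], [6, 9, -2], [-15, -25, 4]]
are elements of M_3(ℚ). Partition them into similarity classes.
Characteristic polynomials: χ_{M1} = (x + 5)^3, χ_{M2} = (x + 5)^3, χ_{M3} = (x + 5)^3, χ_{M4} = (x + 5)^3, χ_{M5} = (x + 1)^3.

{M1, M4}: invariant factors x + 5, (x + 5)^2.

{M2, M3}: invariant factors x + 5, x + 5, x + 5.

{M5}: invariant factors x + 1, (x + 1)^2.

Matrices are similar if and only if their invariant-factor lists agree; the partition into similarity classes is {M1, M4}, {M2, M3}, {M5}.

3 classes: {M1, M4}, {M2, M3}, {M5}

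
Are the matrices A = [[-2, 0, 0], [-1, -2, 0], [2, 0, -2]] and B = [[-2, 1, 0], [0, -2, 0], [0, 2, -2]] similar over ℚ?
Two matrices over a field are similar if and only if they have the same invariant factors.

Both A and B have characteristic polynomial (x + 2)^3 and minimal polynomial (x + 2)^2. Computing further, both have invariant factors x + 2, (x + 2)^2. Hence A and B are similar.

Yes.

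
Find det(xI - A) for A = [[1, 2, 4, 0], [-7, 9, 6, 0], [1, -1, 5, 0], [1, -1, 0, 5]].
χ_A(x) = (x - 5)^4

xI - A = [[x - 1, -2, -4, 0], [7, x - 9, -6, 0], [-1, 1, x - 5, 0], [-1, 1, 0, x - 5]].

Expanding det(xI - A) along the first row:
det(xI - A) = + (x - 1)·det([[x - 9, -6, 0], [1, x - 5, 0], [1, 0, x - 5]]) - (-2)·det([[7, -6, 0], [-1, x - 5, 0], [-1, 0, x - 5]]) + (-4)·det([[7, x - 9, 0], [-1, 1, 0], [-1, 1, x - 5]]) - (0)·det([[7, x - 9, -6], [-1, 1, x - 5], [-1, 1, 0]]).

Evaluating gives χ_A(x) = x^4 - 20x^3 + 150x^2 - 500x + 625 = (x - 5)^4.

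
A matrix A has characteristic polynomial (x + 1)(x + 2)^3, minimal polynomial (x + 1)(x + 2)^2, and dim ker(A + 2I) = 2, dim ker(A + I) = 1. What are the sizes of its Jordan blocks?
Jordan blocks: (-2, 2), (-2, 1), (-1, 1)

λ = -2: algebraic multiplicity 3 (exponent in χ_A), largest block size 2 (exponent in m_A), 2 blocks (geometric multiplicity). These force block sizes [2, 1].
λ = -1: algebraic multiplicity 1 (exponent in χ_A), largest block size 1 (exponent in m_A), 1 block (geometric multiplicity). This forces block sizes [1].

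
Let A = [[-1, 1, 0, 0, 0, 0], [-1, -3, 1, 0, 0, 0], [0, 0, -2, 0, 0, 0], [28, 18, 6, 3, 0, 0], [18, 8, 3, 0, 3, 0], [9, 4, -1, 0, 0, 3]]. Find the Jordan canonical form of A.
J = [[-2, 1, 0, 0, 0, 0], [0, -2, 1, 0, 0, 0], [0, 0, -2, 0, 0, 0], [0, 0, 0, 3, 0, 0], [0, 0, 0, 0, 3, 0], [0, 0, 0, 0, 0, 3]]

The characteristic polynomial is det(xI - A) = (x - 3)^3(x + 2)^3, so the eigenvalues are -2 (algebraic multiplicity 3), 3 (algebraic multiplicity 3).

For λ = -2: rank(A + 2I) = 5, rank((A + 2I)^2) = 4, rank((A + 2I)^3) = 3. The eigenspace has dimension 6 - 5 = 1, so there is 1 Jordan block; the rank sequence gives block sizes [3].

For λ = 3: rank(A - 3I) = 3. The eigenspace has dimension 6 - 3 = 3, so there are 3 Jordan blocks; the rank sequence gives block sizes [1, 1, 1].

Assembling the blocks gives the Jordan form J above.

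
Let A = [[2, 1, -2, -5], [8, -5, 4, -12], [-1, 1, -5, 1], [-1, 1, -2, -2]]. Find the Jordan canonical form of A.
The characteristic polynomial is det(xI - A) = (x - 3)(x + 3)(x + 5)^2, so the eigenvalues are -5 (algebraic multiplicity 2), -3 (algebraic multiplicity 1), 3 (algebraic multiplicity 1).

For λ = -5: rank(A + 5I) = 3, rank((A + 5I)^2) = 2. The eigenspace has dimension 4 - 3 = 1, so there is 1 Jordan block; the rank sequence gives block sizes [2].

For λ = -3: algebraic multiplicity 1 gives one 1×1 block.

For λ = 3: algebraic multiplicity 1 gives one 1×1 block.

Assembling the blocks gives the Jordan form J above.

J = [[-5, 1, 0, 0], [0, -5, 0, 0], [0, 0, -3, 0], [0, 0, 0, 3]]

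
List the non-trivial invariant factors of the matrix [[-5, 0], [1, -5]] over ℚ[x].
The Jordan structure of A has elementary divisors (x + 5)^2. Arranging the block sizes at each eigenvalue in decreasing order and taking row products gives the invariant factors.

Invariant factors (smallest first, each dividing the next): (x + 5)^2.

Check: the last factor (x + 5)^2 is the minimal polynomial, and the product (x + 5)^2 is the characteristic polynomial.

(x + 5)^2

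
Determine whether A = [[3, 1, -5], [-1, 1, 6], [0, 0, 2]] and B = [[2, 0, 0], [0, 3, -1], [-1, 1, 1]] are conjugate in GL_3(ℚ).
Two matrices over a field are similar if and only if they have the same invariant factors.

Both A and B have characteristic polynomial (x - 2)^3 and minimal polynomial (x - 2)^3. Computing further, both have invariant factors (x - 2)^3. Hence A and B are similar.

Yes.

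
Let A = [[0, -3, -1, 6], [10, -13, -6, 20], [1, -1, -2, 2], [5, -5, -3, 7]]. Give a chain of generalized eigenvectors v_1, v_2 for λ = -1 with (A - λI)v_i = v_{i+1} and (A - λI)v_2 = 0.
v_1 = [[-2, -2, -3, -1]]^T, v_2 = [[1, 2, 1, 1]]^T

We seek v_1 ∈ ker((A + I)^2) \ ker(A + I), then set v_{i+1} = (A + I) v_i.

One such chain is v_1 = [[-2, -2, -3, -1]]^T, v_2 = [[1, 2, 1, 1]]^T. Check: (A + I) v_2 = [[0, 0, 0, 0]]^T = 0.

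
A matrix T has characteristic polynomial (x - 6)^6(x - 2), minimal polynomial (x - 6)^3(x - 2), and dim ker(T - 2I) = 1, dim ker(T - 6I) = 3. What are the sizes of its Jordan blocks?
λ = 2: algebraic multiplicity 1 (exponent in χ_T), largest block size 1 (exponent in m_T), 1 block (geometric multiplicity). This forces block sizes [1].
λ = 6: algebraic multiplicity 6 (exponent in χ_T), largest block size 3 (exponent in m_T), 3 blocks (geometric multiplicity). These force block sizes [3, 2, 1].

Jordan blocks: (2, 1), (6, 3), (6, 2), (6, 1)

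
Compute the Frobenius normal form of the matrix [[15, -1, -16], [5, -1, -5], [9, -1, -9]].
The invariant factors of A (the non-unit diagonal entries of the Smith normal form of xI - A over ℚ[x]) are (x - 4)(x^2 - x - 1), each dividing the next. The characteristic polynomial is their product, (x - 4)(x^2 - x - 1).

The rational canonical form is the block-diagonal matrix of companion matrices C(f_i):
R = [[0, 0, -4], [1, 0, -3], [0, 1, 5]].

Note the characteristic polynomial does not split into linear factors over ℚ, so A has no Jordan form over ℚ; the rational canonical form exists over any field.

R = [[0, 0, -4], [1, 0, -3], [0, 1, 5]]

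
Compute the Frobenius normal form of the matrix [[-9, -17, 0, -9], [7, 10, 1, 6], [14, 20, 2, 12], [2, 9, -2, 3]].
The invariant factors of A (the non-unit diagonal entries of the Smith normal form of xI - A over ℚ[x]) are x^2(x - 4)(x - 2), each dividing the next. The characteristic polynomial is their product, x^2(x - 4)(x - 2).

The rational canonical form is the block-diagonal matrix of companion matrices C(f_i):
R = [[0, 0, 0, 0], [1, 0, 0, 0], [0, 1, 0, -8], [0, 0, 1, 6]].

R = [[0, 0, 0, 0], [1, 0, 0, 0], [0, 1, 0, -8], [0, 0, 1, 6]]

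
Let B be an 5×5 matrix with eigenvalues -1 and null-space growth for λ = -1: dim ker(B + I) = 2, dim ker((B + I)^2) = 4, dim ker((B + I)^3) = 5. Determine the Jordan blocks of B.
Jordan blocks: (-1, 3), (-1, 2)

λ = -1: successive nullity increments [2, 2, 1] count blocks of size ≥ k; block sizes are [3, 2].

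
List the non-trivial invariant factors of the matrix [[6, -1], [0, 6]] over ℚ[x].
The Jordan structure of A has elementary divisors (x - 6)^2. Arranging the block sizes at each eigenvalue in decreasing order and taking row products gives the invariant factors.

Invariant factors (smallest first, each dividing the next): (x - 6)^2.

Check: the last factor (x - 6)^2 is the minimal polynomial, and the product (x - 6)^2 is the characteristic polynomial.

(x - 6)^2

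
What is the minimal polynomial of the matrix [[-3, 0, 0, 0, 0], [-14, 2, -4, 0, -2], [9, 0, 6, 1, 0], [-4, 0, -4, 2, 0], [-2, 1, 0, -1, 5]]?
The characteristic polynomial factors as (x - 4)^3(x - 3)(x + 3). The minimal polynomial is ∏(x - λ)^{k_λ} where k_λ is the size of the largest Jordan block at λ.

For λ = -3: rank(A + 3I) = 4, and the largest Jordan block has size 1 (the smallest k with rank((A + 3I)^k) = rank((A + 3I)^(k+1))).
For λ = 3: rank(A - 3I) = 4, and the largest Jordan block has size 1 (the smallest k with rank((A - 3I)^k) = rank((A - 3I)^(k+1))).
For λ = 4: rank(A - 4I) = 3, and the largest Jordan block has size 2 (the smallest k with rank((A - 4I)^k) = rank((A - 4I)^(k+1))).

So m_A(x) = (x - 4)^2(x - 3)(x + 3).

m_A(x) = (x - 4)^2(x - 3)(x + 3)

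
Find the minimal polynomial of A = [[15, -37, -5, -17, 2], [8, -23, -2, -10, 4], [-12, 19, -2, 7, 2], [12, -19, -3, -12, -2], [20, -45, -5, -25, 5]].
m_A(x) = (x - 3)(x + 5)^2

The characteristic polynomial factors as (x - 3)(x + 5)^4. The minimal polynomial is ∏(x - λ)^{k_λ} where k_λ is the size of the largest Jordan block at λ.

For λ = -5: rank(A + 5I) = 2, and the largest Jordan block has size 2 (the smallest k with rank((A + 5I)^k) = rank((A + 5I)^(k+1))).
For λ = 3: rank(A - 3I) = 4, and the largest Jordan block has size 1 (the smallest k with rank((A - 3I)^k) = rank((A - 3I)^(k+1))).

So m_A(x) = (x - 3)(x + 5)^2.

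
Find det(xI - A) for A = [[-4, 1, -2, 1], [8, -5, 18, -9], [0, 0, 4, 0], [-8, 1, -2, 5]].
xI - A = [[x + 4, -1, 2, -1], [-8, x + 5, -18, 9], [0, 0, x - 4, 0], [8, -1, 2, x - 5]].

Expanding det(xI - A) along the first row:
det(xI - A) = + (x + 4)·det([[x + 5, -18, 9], [0, x - 4, 0], [-1, 2, x - 5]]) - (-1)·det([[-8, -18, 9], [0, x - 4, 0], [8, 2, x - 5]]) + (2)·det([[-8, x + 5, 9], [0, 0, 0], [8, -1, x - 5]]) - (-1)·det([[-8, x + 5, -18], [0, 0, x - 4], [8, -1, 2]]).

Evaluating gives χ_A(x) = x^4 - 32x^2 + 256 = (x - 4)^2(x + 4)^2.

χ_A(x) = (x - 4)^2(x + 4)^2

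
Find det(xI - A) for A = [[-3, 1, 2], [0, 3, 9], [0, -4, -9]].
χ_A(x) = (x + 3)^3

xI - A = [[x + 3, -1, -2], [0, x - 3, -9], [0, 4, x + 9]].

Expanding det(xI - A) along the first row:
det(xI - A) = + (x + 3)·det([[x - 3, -9], [4, x + 9]]) - (-1)·det([[0, -9], [0, x + 9]]) + (-2)·det([[0, x - 3], [0, 4]]).

Evaluating gives χ_A(x) = x^3 + 9x^2 + 27x + 27 = (x + 3)^3.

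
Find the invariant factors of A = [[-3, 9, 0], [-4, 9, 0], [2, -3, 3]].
The Jordan structure of A has elementary divisors (x - 3)^2, (x - 3). Arranging the block sizes at each eigenvalue in decreasing order and taking row products gives the invariant factors.

Invariant factors (smallest first, each dividing the next): x - 3, (x - 3)^2.

Check: the last factor (x - 3)^2 is the minimal polynomial, and the product (x - 3)^3 is the characteristic polynomial.

x - 3, (x - 3)^2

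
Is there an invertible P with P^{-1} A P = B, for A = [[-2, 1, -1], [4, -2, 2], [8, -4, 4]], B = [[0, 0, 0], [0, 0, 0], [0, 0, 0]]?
No.

Both have characteristic polynomial x^3, but the minimal polynomial of A is x^2 while the minimal polynomial of B is x. The minimal polynomial is a similarity invariant, so A and B are not similar.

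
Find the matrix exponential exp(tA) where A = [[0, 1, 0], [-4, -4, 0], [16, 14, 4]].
e^{tA} = [[(2*t + 1)*e^{-2*t}, t*e^{-2*t}, 0], [-4*t*e^{-2*t}, (1 - 2*t)*e^{-2*t}, 0], [2*(2*t + e^{6*t} - 1)*e^{-2*t}, 2*(t + e^{6*t} - 1)*e^{-2*t}, e^{4*t}]]

A has Jordan form J = [[-2, 1, 0], [0, -2, 0], [0, 0, 4]] with A = PJP^{-1}, so e^{tA} = P e^{tJ} P^{-1}.

For a Jordan block J_k(λ), e^{tJ_k(λ)} = e^{λt} · (I + tN + t^2 N^2/2! + ... + t^{k-1} N^{k-1}/(k-1)!) where N is the nilpotent superdiagonal part.

Assembling the blocks and conjugating back gives the entries of e^{tA} as shown above.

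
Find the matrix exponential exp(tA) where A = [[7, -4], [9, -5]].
A has Jordan form J = [[1, 1], [0, 1]] with A = PJP^{-1}, so e^{tA} = P e^{tJ} P^{-1}.

For a Jordan block J_k(λ), e^{tJ_k(λ)} = e^{λt} · (I + tN + t^2 N^2/2! + ... + t^{k-1} N^{k-1}/(k-1)!) where N is the nilpotent superdiagonal part.

Assembling the blocks and conjugating back gives the entries of e^{tA} as shown above.

e^{tA} = [[(6*t + 1)*e^{t}, -4*t*e^{t}], [9*t*e^{t}, (1 - 6*t)*e^{t}]]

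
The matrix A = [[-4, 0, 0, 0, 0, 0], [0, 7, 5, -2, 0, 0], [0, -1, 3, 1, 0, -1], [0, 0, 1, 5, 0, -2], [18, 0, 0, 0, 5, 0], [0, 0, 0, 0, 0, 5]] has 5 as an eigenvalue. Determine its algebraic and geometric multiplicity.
The characteristic polynomial is (x - 5)^5(x + 4), so the factor x - 5 appears with exponent 5: the algebraic multiplicity is 5.

rank(A - 5I) = 3, so the eigenspace has dimension 6 - 3 = 3: the geometric multiplicity is 3.

Since 3 < 5, A is not diagonalizable.

algebraic multiplicity 5, geometric multiplicity 3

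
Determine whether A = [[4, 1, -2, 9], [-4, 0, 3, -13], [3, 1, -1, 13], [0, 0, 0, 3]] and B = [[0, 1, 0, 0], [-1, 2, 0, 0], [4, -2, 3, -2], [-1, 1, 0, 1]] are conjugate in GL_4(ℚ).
Both have characteristic polynomial (x - 3)(x - 1)^3, but the minimal polynomial of A is (x - 3)(x - 1)^3 while the minimal polynomial of B is (x - 3)(x - 1)^2. The minimal polynomial is a similarity invariant, so A and B are not similar.

No.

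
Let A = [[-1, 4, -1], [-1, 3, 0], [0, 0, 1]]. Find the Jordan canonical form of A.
The characteristic polynomial is det(xI - A) = (x - 1)^3, so the eigenvalues are 1 (algebraic multiplicity 3).

For λ = 1: rank(A - I) = 2, rank((A - I)^2) = 1, rank((A - I)^3) = 0. The eigenspace has dimension 3 - 2 = 1, so there is 1 Jordan block; the rank sequence gives block sizes [3].

Assembling the blocks gives the Jordan form J above.

J = [[1, 1, 0], [0, 1, 1], [0, 0, 1]]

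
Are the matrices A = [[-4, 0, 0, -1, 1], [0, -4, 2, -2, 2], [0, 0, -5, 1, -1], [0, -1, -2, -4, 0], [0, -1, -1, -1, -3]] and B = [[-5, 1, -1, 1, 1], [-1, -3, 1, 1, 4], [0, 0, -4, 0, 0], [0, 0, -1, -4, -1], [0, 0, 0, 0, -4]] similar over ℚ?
Yes.

Two matrices over a field are similar if and only if they have the same invariant factors.

Both A and B have characteristic polynomial (x + 4)^5 and minimal polynomial (x + 4)^3. Computing further, both have invariant factors (x + 4)^2, (x + 4)^3. Hence A and B are similar.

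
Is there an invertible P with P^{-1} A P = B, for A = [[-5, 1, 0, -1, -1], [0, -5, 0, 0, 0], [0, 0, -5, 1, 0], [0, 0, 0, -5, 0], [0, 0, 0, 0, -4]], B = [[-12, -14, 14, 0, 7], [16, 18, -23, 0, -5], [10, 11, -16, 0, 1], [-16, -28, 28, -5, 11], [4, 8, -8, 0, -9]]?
Two matrices over a field are similar if and only if they have the same invariant factors.

Both A and B have characteristic polynomial (x + 4)(x + 5)^4 and minimal polynomial (x + 4)(x + 5)^2. Computing further, both have invariant factors (x + 5)^2, (x + 4)(x + 5)^2. Hence A and B are similar.

Yes.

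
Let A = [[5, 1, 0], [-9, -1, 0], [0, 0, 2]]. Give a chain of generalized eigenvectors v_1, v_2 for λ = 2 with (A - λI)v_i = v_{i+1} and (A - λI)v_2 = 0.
We seek v_1 ∈ ker((A - 2I)^2) \ ker(A - 2I), then set v_{i+1} = (A - 2I) v_i.

One such chain is v_1 = [[-1, 4, 0]]^T, v_2 = [[1, -3, 0]]^T. Check: (A - 2I) v_2 = [[0, 0, 0]]^T = 0.

v_1 = [[-1, 4, 0]]^T, v_2 = [[1, -3, 0]]^T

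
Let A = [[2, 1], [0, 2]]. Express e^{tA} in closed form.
e^{tA} = [[e^{2*t}, t*e^{2*t}], [0, e^{2*t}]]

A has Jordan form J = [[2, 1], [0, 2]] with A = PJP^{-1}, so e^{tA} = P e^{tJ} P^{-1}.

For a Jordan block J_k(λ), e^{tJ_k(λ)} = e^{λt} · (I + tN + t^2 N^2/2! + ... + t^{k-1} N^{k-1}/(k-1)!) where N is the nilpotent superdiagonal part.

Assembling the blocks and conjugating back gives the entries of e^{tA} as shown above.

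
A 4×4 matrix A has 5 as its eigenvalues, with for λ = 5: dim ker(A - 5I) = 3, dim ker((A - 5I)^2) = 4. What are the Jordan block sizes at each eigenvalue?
Jordan blocks: (5, 2), (5, 1), (5, 1)

λ = 5: successive nullity increments [3, 1] count blocks of size ≥ k; block sizes are [2, 1, 1].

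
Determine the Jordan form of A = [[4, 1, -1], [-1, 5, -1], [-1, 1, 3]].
J = [[4, 1, 0], [0, 4, 1], [0, 0, 4]]

The characteristic polynomial is det(xI - A) = (x - 4)^3, so the eigenvalues are 4 (algebraic multiplicity 3).

For λ = 4: rank(A - 4I) = 2, rank((A - 4I)^2) = 1, rank((A - 4I)^3) = 0. The eigenspace has dimension 3 - 2 = 1, so there is 1 Jordan block; the rank sequence gives block sizes [3].

Assembling the blocks gives the Jordan form J above.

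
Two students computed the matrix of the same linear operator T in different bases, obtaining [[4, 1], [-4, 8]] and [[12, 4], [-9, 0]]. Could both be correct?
Yes.

Two matrices over a field are similar if and only if they have the same invariant factors.

Both A and B have characteristic polynomial (x - 6)^2 and minimal polynomial (x - 6)^2. Computing further, both have invariant factors (x - 6)^2. Hence A and B are similar.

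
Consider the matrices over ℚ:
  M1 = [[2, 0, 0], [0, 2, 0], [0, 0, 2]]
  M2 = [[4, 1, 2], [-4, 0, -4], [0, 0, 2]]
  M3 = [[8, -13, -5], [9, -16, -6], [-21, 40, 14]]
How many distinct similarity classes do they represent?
3 classes: {M1}, {M2}, {M3}

Characteristic polynomials: χ_{M1} = (x - 2)^3, χ_{M2} = (x - 2)^3, χ_{M3} = (x - 2)^3.

{M1}: invariant factors x - 2, x - 2, x - 2.

{M2}: invariant factors x - 2, (x - 2)^2.

{M3}: invariant factors (x - 2)^3.

Matrices are similar if and only if their invariant-factor lists agree; the partition into similarity classes is {M1}, {M2}, {M3}.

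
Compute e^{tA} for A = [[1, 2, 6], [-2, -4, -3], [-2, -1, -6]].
e^{tA} = [[(4*t + 1)*e^{-3*t}, 2*t*e^{-3*t}, 6*t*e^{-3*t}], [-2*t*e^{-3*t}, (1 - t)*e^{-3*t}, -3*t*e^{-3*t}], [-2*t*e^{-3*t}, -t*e^{-3*t}, (1 - 3*t)*e^{-3*t}]]

A has Jordan form J = [[-3, 1, 0], [0, -3, 0], [0, 0, -3]] with A = PJP^{-1}, so e^{tA} = P e^{tJ} P^{-1}.

For a Jordan block J_k(λ), e^{tJ_k(λ)} = e^{λt} · (I + tN + t^2 N^2/2! + ... + t^{k-1} N^{k-1}/(k-1)!) where N is the nilpotent superdiagonal part.

Assembling the blocks and conjugating back gives the entries of e^{tA} as shown above.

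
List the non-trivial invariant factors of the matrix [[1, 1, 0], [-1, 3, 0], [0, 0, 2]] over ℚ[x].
x - 2, (x - 2)^2

The Jordan structure of A has elementary divisors (x - 2)^2, (x - 2). Arranging the block sizes at each eigenvalue in decreasing order and taking row products gives the invariant factors.

Invariant factors (smallest first, each dividing the next): x - 2, (x - 2)^2.

Check: the last factor (x - 2)^2 is the minimal polynomial, and the product (x - 2)^3 is the characteristic polynomial.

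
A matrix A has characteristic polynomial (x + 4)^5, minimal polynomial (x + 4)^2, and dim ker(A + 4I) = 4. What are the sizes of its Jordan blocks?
λ = -4: algebraic multiplicity 5 (exponent in χ_A), largest block size 2 (exponent in m_A), 4 blocks (geometric multiplicity). These force block sizes [2, 1, 1, 1].

Jordan blocks: (-4, 2), (-4, 1), (-4, 1), (-4, 1)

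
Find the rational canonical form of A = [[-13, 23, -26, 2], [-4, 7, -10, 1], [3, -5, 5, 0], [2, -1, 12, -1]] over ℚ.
The invariant factors of A (the non-unit diagonal entries of the Smith normal form of xI - A over ℚ[x]) are (x + 2)(x^3 - 3x + 4), each dividing the next. The characteristic polynomial is their product, (x + 2)(x^3 - 3x + 4).

The rational canonical form is the block-diagonal matrix of companion matrices C(f_i):
R = [[0, 0, 0, -8], [1, 0, 0, 2], [0, 1, 0, 3], [0, 0, 1, -2]].

Note the characteristic polynomial does not split into linear factors over ℚ, so A has no Jordan form over ℚ; the rational canonical form exists over any field.

R = [[0, 0, 0, -8], [1, 0, 0, 2], [0, 1, 0, 3], [0, 0, 1, -2]]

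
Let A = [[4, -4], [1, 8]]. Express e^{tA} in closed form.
e^{tA} = [[(1 - 2*t)*e^{6*t}, -4*t*e^{6*t}], [t*e^{6*t}, (2*t + 1)*e^{6*t}]]

A has Jordan form J = [[6, 1], [0, 6]] with A = PJP^{-1}, so e^{tA} = P e^{tJ} P^{-1}.

For a Jordan block J_k(λ), e^{tJ_k(λ)} = e^{λt} · (I + tN + t^2 N^2/2! + ... + t^{k-1} N^{k-1}/(k-1)!) where N is the nilpotent superdiagonal part.

Assembling the blocks and conjugating back gives the entries of e^{tA} as shown above.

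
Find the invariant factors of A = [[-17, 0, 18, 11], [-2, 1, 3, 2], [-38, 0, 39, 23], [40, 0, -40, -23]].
(x - 1)^3(x + 3)

The Jordan structure of A has elementary divisors (x + 3), (x - 1)^3. Arranging the block sizes at each eigenvalue in decreasing order and taking row products gives the invariant factors.

Invariant factors (smallest first, each dividing the next): (x - 1)^3(x + 3).

Check: the last factor (x - 1)^3(x + 3) is the minimal polynomial, and the product (x - 1)^3(x + 3) is the characteristic polynomial.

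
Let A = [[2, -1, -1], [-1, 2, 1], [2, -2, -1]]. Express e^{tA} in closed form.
e^{tA} = [[(t + 1)*e^{t}, -t*e^{t}, -t*e^{t}], [-t*e^{t}, (t + 1)*e^{t}, t*e^{t}], [2*t*e^{t}, -2*t*e^{t}, (1 - 2*t)*e^{t}]]

A has Jordan form J = [[1, 1, 0], [0, 1, 0], [0, 0, 1]] with A = PJP^{-1}, so e^{tA} = P e^{tJ} P^{-1}.

For a Jordan block J_k(λ), e^{tJ_k(λ)} = e^{λt} · (I + tN + t^2 N^2/2! + ... + t^{k-1} N^{k-1}/(k-1)!) where N is the nilpotent superdiagonal part.

Assembling the blocks and conjugating back gives the entries of e^{tA} as shown above.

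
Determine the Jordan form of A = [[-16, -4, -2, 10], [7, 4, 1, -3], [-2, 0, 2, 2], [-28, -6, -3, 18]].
J = [[2, 1, 0, 0], [0, 2, 1, 0], [0, 0, 2, 0], [0, 0, 0, 2]]

The characteristic polynomial is det(xI - A) = (x - 2)^4, so the eigenvalues are 2 (algebraic multiplicity 4).

For λ = 2: rank(A - 2I) = 2, rank((A - 2I)^2) = 1, rank((A - 2I)^3) = 0. The eigenspace has dimension 4 - 2 = 2, so there are 2 Jordan blocks; the rank sequence gives block sizes [3, 1].

Assembling the blocks gives the Jordan form J above.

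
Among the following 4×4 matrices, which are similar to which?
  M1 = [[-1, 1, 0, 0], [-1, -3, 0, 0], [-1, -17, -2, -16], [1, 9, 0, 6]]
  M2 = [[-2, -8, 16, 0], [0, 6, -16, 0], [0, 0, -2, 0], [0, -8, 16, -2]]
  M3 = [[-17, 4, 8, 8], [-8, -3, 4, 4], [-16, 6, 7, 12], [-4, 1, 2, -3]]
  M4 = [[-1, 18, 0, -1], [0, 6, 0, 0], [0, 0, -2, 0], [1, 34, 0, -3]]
Characteristic polynomials: χ_{M1} = (x - 6)(x + 2)^3, χ_{M2} = (x - 6)(x + 2)^3, χ_{M3} = (x + 1)(x + 5)^3, χ_{M4} = (x - 6)(x + 2)^3.

{M1, M4}: invariant factors x + 2, (x - 6)(x + 2)^2.

{M2}: invariant factors x + 2, x + 2, (x - 6)(x + 2).

{M3}: invariant factors x + 5, (x + 1)(x + 5)^2.

Matrices are similar if and only if their invariant-factor lists agree; the partition into similarity classes is {M1, M4}, {M2}, {M3}.

3 classes: {M1, M4}, {M2}, {M3}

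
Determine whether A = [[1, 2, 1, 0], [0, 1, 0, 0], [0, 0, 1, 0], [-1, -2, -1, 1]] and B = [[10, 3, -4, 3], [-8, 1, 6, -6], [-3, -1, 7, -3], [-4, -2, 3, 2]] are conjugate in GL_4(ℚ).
No.

trace(A) = 4 but trace(B) = 20. The trace is a similarity invariant, so A and B are not similar.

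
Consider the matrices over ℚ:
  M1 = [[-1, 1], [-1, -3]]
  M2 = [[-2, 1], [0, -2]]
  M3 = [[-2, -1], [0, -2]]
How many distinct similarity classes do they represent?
Characteristic polynomials: χ_{M1} = (x + 2)^2, χ_{M2} = (x + 2)^2, χ_{M3} = (x + 2)^2.

{M1, M2, M3}: invariant factors (x + 2)^2.

Matrices are similar if and only if their invariant-factor lists agree; the partition into similarity classes is {M1, M2, M3}.

1 class: {M1, M2, M3}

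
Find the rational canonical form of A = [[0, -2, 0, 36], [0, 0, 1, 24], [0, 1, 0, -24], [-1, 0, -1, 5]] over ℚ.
R = [[0, 0, 0, -12], [1, 0, 0, 19], [0, 1, 0, -11], [0, 0, 1, 5]]

The invariant factors of A (the non-unit diagonal entries of the Smith normal form of xI - A over ℚ[x]) are (x - 3)(x - 1)(x^2 - x + 4), each dividing the next. The characteristic polynomial is their product, (x - 3)(x - 1)(x^2 - x + 4).

The rational canonical form is the block-diagonal matrix of companion matrices C(f_i):
R = [[0, 0, 0, -12], [1, 0, 0, 19], [0, 1, 0, -11], [0, 0, 1, 5]].

Note the characteristic polynomial does not split into linear factors over ℚ, so A has no Jordan form over ℚ; the rational canonical form exists over any field.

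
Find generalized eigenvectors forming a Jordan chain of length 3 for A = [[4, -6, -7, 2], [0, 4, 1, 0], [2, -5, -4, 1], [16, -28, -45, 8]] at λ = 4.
We seek v_1 ∈ ker((A - 4I)^3) \ ker((A - 4I)^2), then set v_{i+1} = (A - 4I) v_i.

One such chain is v_1 = [[0, 0, 0, 1]]^T, v_2 = [[2, 0, 1, 4]]^T, v_3 = [[1, 1, 0, 3]]^T. Check: (A - 4I) v_3 = [[0, 0, 0, 0]]^T = 0.

v_1 = [[0, 0, 0, 1]]^T, v_2 = [[2, 0, 1, 4]]^T, v_3 = [[1, 1, 0, 3]]^T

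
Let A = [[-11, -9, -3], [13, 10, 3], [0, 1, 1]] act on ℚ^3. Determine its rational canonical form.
R = [[0, 0, 1], [1, 0, -3], [0, 1, 0]]

The invariant factors of A (the non-unit diagonal entries of the Smith normal form of xI - A over ℚ[x]) are x^3 + 3x - 1, each dividing the next. The characteristic polynomial is their product, x^3 + 3x - 1.

The rational canonical form is the block-diagonal matrix of companion matrices C(f_i):
R = [[0, 0, 1], [1, 0, -3], [0, 1, 0]].

Note the characteristic polynomial does not split into linear factors over ℚ, so A has no Jordan form over ℚ; the rational canonical form exists over any field.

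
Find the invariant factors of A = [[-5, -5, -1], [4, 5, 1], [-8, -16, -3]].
The Jordan structure of A has elementary divisors (x + 1)^3. Arranging the block sizes at each eigenvalue in decreasing order and taking row products gives the invariant factors.

Invariant factors (smallest first, each dividing the next): (x + 1)^3.

Check: the last factor (x + 1)^3 is the minimal polynomial, and the product (x + 1)^3 is the characteristic polynomial.

(x + 1)^3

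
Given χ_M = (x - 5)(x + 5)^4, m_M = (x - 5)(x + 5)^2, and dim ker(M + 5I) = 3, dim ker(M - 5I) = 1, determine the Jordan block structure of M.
Jordan blocks: (-5, 2), (-5, 1), (-5, 1), (5, 1)

λ = -5: algebraic multiplicity 4 (exponent in χ_M), largest block size 2 (exponent in m_M), 3 blocks (geometric multiplicity). These force block sizes [2, 1, 1].
λ = 5: algebraic multiplicity 1 (exponent in χ_M), largest block size 1 (exponent in m_M), 1 block (geometric multiplicity). This forces block sizes [1].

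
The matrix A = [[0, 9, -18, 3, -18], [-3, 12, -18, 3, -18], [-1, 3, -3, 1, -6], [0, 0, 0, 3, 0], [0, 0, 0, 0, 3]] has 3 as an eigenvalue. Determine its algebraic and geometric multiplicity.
algebraic multiplicity 5, geometric multiplicity 4

The characteristic polynomial is (x - 3)^5, so the factor x - 3 appears with exponent 5: the algebraic multiplicity is 5.

rank(A - 3I) = 1, so the eigenspace has dimension 5 - 1 = 4: the geometric multiplicity is 4.

Since 4 < 5, A is not diagonalizable.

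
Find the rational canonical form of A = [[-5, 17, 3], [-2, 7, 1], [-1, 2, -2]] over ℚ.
R = [[0, 0, 4], [1, 0, 4], [0, 1, 0]]

The invariant factors of A (the non-unit diagonal entries of the Smith normal form of xI - A over ℚ[x]) are x^3 - 4x - 4, each dividing the next. The characteristic polynomial is their product, x^3 - 4x - 4.

The rational canonical form is the block-diagonal matrix of companion matrices C(f_i):
R = [[0, 0, 4], [1, 0, 4], [0, 1, 0]].

Note the characteristic polynomial does not split into linear factors over ℚ, so A has no Jordan form over ℚ; the rational canonical form exists over any field.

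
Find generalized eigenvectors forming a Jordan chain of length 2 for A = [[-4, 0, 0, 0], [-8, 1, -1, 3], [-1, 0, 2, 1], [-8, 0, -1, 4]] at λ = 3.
v_1 = [[0, 1, 0, 1]]^T, v_2 = [[0, 1, 1, 1]]^T

We seek v_1 ∈ ker((A - 3I)^2) \ ker(A - 3I), then set v_{i+1} = (A - 3I) v_i.

One such chain is v_1 = [[0, 1, 0, 1]]^T, v_2 = [[0, 1, 1, 1]]^T. Check: (A - 3I) v_2 = [[0, 0, 0, 0]]^T = 0.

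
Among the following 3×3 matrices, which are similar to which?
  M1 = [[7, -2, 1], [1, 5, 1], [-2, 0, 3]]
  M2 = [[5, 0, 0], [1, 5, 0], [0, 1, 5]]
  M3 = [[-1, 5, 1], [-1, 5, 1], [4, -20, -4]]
2 classes: {M1, M2}, {M3}

Characteristic polynomials: χ_{M1} = (x - 5)^3, χ_{M2} = (x - 5)^3, χ_{M3} = x^3.

{M1, M2}: invariant factors (x - 5)^3.

{M3}: invariant factors x, x^2.

Matrices are similar if and only if their invariant-factor lists agree; the partition into similarity classes is {M1, M2}, {M3}.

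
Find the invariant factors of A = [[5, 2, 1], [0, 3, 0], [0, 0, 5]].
The Jordan structure of A has elementary divisors (x - 3), (x - 5)^2. Arranging the block sizes at each eigenvalue in decreasing order and taking row products gives the invariant factors.

Invariant factors (smallest first, each dividing the next): (x - 5)^2(x - 3).

Check: the last factor (x - 5)^2(x - 3) is the minimal polynomial, and the product (x - 5)^2(x - 3) is the characteristic polynomial.

(x - 5)^2(x - 3)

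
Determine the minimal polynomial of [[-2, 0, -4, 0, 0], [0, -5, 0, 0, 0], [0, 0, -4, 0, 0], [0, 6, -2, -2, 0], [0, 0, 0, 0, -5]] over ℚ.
The characteristic polynomial factors as (x + 2)^2(x + 4)(x + 5)^2. The minimal polynomial is ∏(x - λ)^{k_λ} where k_λ is the size of the largest Jordan block at λ.

For λ = -5: rank(A + 5I) = 3, and the largest Jordan block has size 1 (the smallest k with rank((A + 5I)^k) = rank((A + 5I)^(k+1))).
For λ = -4: rank(A + 4I) = 4, and the largest Jordan block has size 1 (the smallest k with rank((A + 4I)^k) = rank((A + 4I)^(k+1))).
For λ = -2: rank(A + 2I) = 3, and the largest Jordan block has size 1 (the smallest k with rank((A + 2I)^k) = rank((A + 2I)^(k+1))).

So m_A(x) = (x + 2)(x + 4)(x + 5).

m_A(x) = (x + 2)(x + 4)(x + 5)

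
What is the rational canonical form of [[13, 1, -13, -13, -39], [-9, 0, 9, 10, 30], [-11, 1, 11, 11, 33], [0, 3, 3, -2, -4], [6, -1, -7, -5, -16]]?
The invariant factors of A (the non-unit diagonal entries of the Smith normal form of xI - A over ℚ[x]) are (x - 4)(x - 2)(x^3 + 4x + 3), each dividing the next. The characteristic polynomial is their product, (x - 4)(x - 2)(x^3 + 4x + 3).

The rational canonical form is the block-diagonal matrix of companion matrices C(f_i):
R = [[0, 0, 0, 0, -24], [1, 0, 0, 0, -14], [0, 1, 0, 0, 21], [0, 0, 1, 0, -12], [0, 0, 0, 1, 6]].

Note the characteristic polynomial does not split into linear factors over ℚ, so A has no Jordan form over ℚ; the rational canonical form exists over any field.

R = [[0, 0, 0, 0, -24], [1, 0, 0, 0, -14], [0, 1, 0, 0, 21], [0, 0, 1, 0, -12], [0, 0, 0, 1, 6]]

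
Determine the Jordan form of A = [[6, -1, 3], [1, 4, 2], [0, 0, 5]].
The characteristic polynomial is det(xI - A) = (x - 5)^3, so the eigenvalues are 5 (algebraic multiplicity 3).

For λ = 5: rank(A - 5I) = 2, rank((A - 5I)^2) = 1, rank((A - 5I)^3) = 0. The eigenspace has dimension 3 - 2 = 1, so there is 1 Jordan block; the rank sequence gives block sizes [3].

Assembling the blocks gives the Jordan form J above.

J = [[5, 1, 0], [0, 5, 1], [0, 0, 5]]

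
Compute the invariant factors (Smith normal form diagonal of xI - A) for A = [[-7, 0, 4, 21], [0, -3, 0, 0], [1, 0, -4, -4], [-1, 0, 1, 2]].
The Jordan structure of A has elementary divisors (x + 3)^3, (x + 3). Arranging the block sizes at each eigenvalue in decreasing order and taking row products gives the invariant factors.

Invariant factors (smallest first, each dividing the next): x + 3, (x + 3)^3.

Check: the last factor (x + 3)^3 is the minimal polynomial, and the product (x + 3)^4 is the characteristic polynomial.

x + 3, (x + 3)^3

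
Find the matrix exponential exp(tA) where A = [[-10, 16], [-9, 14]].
e^{tA} = [[(1 - 12*t)*e^{2*t}, 16*t*e^{2*t}], [-9*t*e^{2*t}, (12*t + 1)*e^{2*t}]]

A has Jordan form J = [[2, 1], [0, 2]] with A = PJP^{-1}, so e^{tA} = P e^{tJ} P^{-1}.

For a Jordan block J_k(λ), e^{tJ_k(λ)} = e^{λt} · (I + tN + t^2 N^2/2! + ... + t^{k-1} N^{k-1}/(k-1)!) where N is the nilpotent superdiagonal part.

Assembling the blocks and conjugating back gives the entries of e^{tA} as shown above.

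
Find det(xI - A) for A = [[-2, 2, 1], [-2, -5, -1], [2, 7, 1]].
xI - A = [[x + 2, -2, -1], [2, x + 5, 1], [-2, -7, x - 1]].

Expanding det(xI - A) along the first row:
det(xI - A) = + (x + 2)·det([[x + 5, 1], [-7, x - 1]]) - (-2)·det([[2, 1], [-2, x - 1]]) + (-1)·det([[2, x + 5], [-2, -7]]).

Evaluating gives χ_A(x) = x^3 + 6x^2 + 12x + 8 = (x + 2)^3.

χ_A(x) = (x + 2)^3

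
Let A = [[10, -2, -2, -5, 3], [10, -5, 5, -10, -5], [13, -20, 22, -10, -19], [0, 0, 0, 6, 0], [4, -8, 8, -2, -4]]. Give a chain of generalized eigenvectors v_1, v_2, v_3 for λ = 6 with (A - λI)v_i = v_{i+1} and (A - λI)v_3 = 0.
We seek v_1 ∈ ker((A - 6I)^3) \ ker((A - 6I)^2), then set v_{i+1} = (A - 6I) v_i.

One such chain is v_1 = [[1, 0, 0, 1, 0]]^T, v_2 = [[-1, 0, 3, 0, 2]]^T, v_3 = [[-4, -5, -3, 0, 0]]^T. Check: (A - 6I) v_3 = [[0, 0, 0, 0, 0]]^T = 0.

v_1 = [[1, 0, 0, 1, 0]]^T, v_2 = [[-1, 0, 3, 0, 2]]^T, v_3 = [[-4, -5, -3, 0, 0]]^T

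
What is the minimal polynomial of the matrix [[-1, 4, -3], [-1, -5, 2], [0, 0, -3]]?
m_A(x) = (x + 3)^3

The characteristic polynomial factors as (x + 3)^3. The minimal polynomial is ∏(x - λ)^{k_λ} where k_λ is the size of the largest Jordan block at λ.

For λ = -3: rank(A + 3I) = 2, and the largest Jordan block has size 3 (the smallest k with rank((A + 3I)^k) = rank((A + 3I)^(k+1))).

So m_A(x) = (x + 3)^3.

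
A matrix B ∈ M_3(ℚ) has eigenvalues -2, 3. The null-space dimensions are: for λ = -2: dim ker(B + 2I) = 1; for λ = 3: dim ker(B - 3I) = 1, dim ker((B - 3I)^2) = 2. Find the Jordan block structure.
Jordan blocks: (-2, 1), (3, 2)

λ = -2: successive nullity increments [1] count blocks of size ≥ k; block sizes are [1].
λ = 3: successive nullity increments [1, 1] count blocks of size ≥ k; block sizes are [2].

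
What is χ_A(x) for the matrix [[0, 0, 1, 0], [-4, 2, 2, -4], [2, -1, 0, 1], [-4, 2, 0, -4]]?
χ_A(x) = x^3(x + 2)

xI - A = [[x, 0, -1, 0], [4, x - 2, -2, 4], [-2, 1, x, -1], [4, -2, 0, x + 4]].

Expanding det(xI - A) along the first row:
det(xI - A) = + (x)·det([[x - 2, -2, 4], [1, x, -1], [-2, 0, x + 4]]) - (0)·det([[4, -2, 4], [-2, x, -1], [4, 0, x + 4]]) + (-1)·det([[4, x - 2, 4], [-2, 1, -1], [4, -2, x + 4]]) - (0)·det([[4, x - 2, -2], [-2, 1, x], [4, -2, 0]]).

Evaluating gives χ_A(x) = x^4 + 2x^3 = x^3(x + 2).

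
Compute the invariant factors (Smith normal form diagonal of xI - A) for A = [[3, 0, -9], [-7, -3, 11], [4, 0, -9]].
(x + 3)^3

The Jordan structure of A has elementary divisors (x + 3)^3. Arranging the block sizes at each eigenvalue in decreasing order and taking row products gives the invariant factors.

Invariant factors (smallest first, each dividing the next): (x + 3)^3.

Check: the last factor (x + 3)^3 is the minimal polynomial, and the product (x + 3)^3 is the characteristic polynomial.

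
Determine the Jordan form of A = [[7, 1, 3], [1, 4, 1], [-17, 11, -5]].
The characteristic polynomial is det(xI - A) = (x - 2)^3, so the eigenvalues are 2 (algebraic multiplicity 3).

For λ = 2: rank(A - 2I) = 2, rank((A - 2I)^2) = 1, rank((A - 2I)^3) = 0. The eigenspace has dimension 3 - 2 = 1, so there is 1 Jordan block; the rank sequence gives block sizes [3].

Assembling the blocks gives the Jordan form J above.

J = [[2, 1, 0], [0, 2, 1], [0, 0, 2]]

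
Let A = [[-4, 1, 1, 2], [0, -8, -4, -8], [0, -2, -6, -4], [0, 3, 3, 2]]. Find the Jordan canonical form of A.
The characteristic polynomial is det(xI - A) = (x + 4)^4, so the eigenvalues are -4 (algebraic multiplicity 4).

For λ = -4: rank(A + 4I) = 1, rank((A + 4I)^2) = 0. The eigenspace has dimension 4 - 1 = 3, so there are 3 Jordan blocks; the rank sequence gives block sizes [2, 1, 1].

Assembling the blocks gives the Jordan form J above.

J = [[-4, 1, 0, 0], [0, -4, 0, 0], [0, 0, -4, 0], [0, 0, 0, -4]]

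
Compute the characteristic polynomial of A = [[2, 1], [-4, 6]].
χ_A(x) = (x - 4)^2

xI - A = [[x - 2, -1], [4, x - 6]].

Expanding det(xI - A) along the first row:
det(xI - A) = + (x - 2)·det([[x - 6]]) - (-1)·det([[4]]).

Evaluating gives χ_A(x) = x^2 - 8x + 16 = (x - 4)^2.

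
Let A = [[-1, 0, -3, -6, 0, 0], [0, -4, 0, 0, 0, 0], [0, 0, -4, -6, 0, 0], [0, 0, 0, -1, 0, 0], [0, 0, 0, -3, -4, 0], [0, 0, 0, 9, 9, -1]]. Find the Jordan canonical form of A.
J = [[-4, 0, 0, 0, 0, 0], [0, -4, 0, 0, 0, 0], [0, 0, -4, 0, 0, 0], [0, 0, 0, -1, 0, 0], [0, 0, 0, 0, -1, 0], [0, 0, 0, 0, 0, -1]]

The characteristic polynomial is det(xI - A) = (x + 1)^3(x + 4)^3, so the eigenvalues are -4 (algebraic multiplicity 3), -1 (algebraic multiplicity 3).

For λ = -4: rank(A + 4I) = 3. The eigenspace has dimension 6 - 3 = 3, so there are 3 Jordan blocks; the rank sequence gives block sizes [1, 1, 1].

For λ = -1: rank(A + I) = 3. The eigenspace has dimension 6 - 3 = 3, so there are 3 Jordan blocks; the rank sequence gives block sizes [1, 1, 1].

Assembling the blocks gives the Jordan form J above.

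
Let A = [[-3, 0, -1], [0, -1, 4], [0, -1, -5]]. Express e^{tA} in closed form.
A has Jordan form J = [[-3, 1, 0], [0, -3, 1], [0, 0, -3]] with A = PJP^{-1}, so e^{tA} = P e^{tJ} P^{-1}.

For a Jordan block J_k(λ), e^{tJ_k(λ)} = e^{λt} · (I + tN + t^2 N^2/2! + ... + t^{k-1} N^{k-1}/(k-1)!) where N is the nilpotent superdiagonal part.

Assembling the blocks and conjugating back gives the entries of e^{tA} as shown above.

e^{tA} = [[e^{-3*t}, t^2*e^{-3*t}/2, t*(t - 1)*e^{-3*t}], [0, (2*t + 1)*e^{-3*t}, 4*t*e^{-3*t}], [0, -t*e^{-3*t}, (1 - 2*t)*e^{-3*t}]]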